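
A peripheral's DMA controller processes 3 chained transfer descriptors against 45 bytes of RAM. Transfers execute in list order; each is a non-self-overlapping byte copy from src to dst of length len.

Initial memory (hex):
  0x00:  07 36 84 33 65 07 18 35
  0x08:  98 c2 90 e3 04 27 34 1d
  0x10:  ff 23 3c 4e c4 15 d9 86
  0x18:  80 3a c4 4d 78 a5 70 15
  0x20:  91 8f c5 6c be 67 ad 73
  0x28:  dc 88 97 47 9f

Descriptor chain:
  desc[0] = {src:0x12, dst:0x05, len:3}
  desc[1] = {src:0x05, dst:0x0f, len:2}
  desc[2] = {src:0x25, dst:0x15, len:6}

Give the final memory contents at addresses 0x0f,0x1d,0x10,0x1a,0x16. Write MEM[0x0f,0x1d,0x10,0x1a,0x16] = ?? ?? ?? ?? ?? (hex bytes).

  after D0: wrote 3B at 0x05 = 3c4ec4
  after D1: wrote 2B at 0x0f = 3c4e
  after D2: wrote 6B at 0x15 = 67ad73dc8897
query mem[0x0f]=0x3c, mem[0x1d]=0xa5, mem[0x10]=0x4e, mem[0x1a]=0x97, mem[0x16]=0xad

MEM[0x0f,0x1d,0x10,0x1a,0x16] = 3c a5 4e 97 ad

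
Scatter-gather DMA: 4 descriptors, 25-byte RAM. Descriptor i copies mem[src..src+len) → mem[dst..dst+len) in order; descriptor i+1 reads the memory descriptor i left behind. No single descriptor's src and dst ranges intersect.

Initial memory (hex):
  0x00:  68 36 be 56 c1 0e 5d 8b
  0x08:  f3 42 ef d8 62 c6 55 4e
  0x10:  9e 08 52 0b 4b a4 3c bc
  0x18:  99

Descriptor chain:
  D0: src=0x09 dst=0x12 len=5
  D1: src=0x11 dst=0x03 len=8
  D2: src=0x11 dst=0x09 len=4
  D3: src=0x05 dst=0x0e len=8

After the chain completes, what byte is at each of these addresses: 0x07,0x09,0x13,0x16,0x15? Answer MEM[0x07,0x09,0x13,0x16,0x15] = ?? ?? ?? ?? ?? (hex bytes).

MEM[0x07,0x09,0x13,0x16,0x15] = 62 08 42 c6 d8

[0] 0x09->0x12 len=5 : 42 ef d8 62 c6
[1] 0x11->0x03 len=8 : 08 42 ef d8 62 c6 bc 99
[2] 0x11->0x09 len=4 : 08 42 ef d8
[3] 0x05->0x0e len=8 : ef d8 62 c6 08 42 ef d8
query mem[0x07]=0x62, mem[0x09]=0x08, mem[0x13]=0x42, mem[0x16]=0xc6, mem[0x15]=0xd8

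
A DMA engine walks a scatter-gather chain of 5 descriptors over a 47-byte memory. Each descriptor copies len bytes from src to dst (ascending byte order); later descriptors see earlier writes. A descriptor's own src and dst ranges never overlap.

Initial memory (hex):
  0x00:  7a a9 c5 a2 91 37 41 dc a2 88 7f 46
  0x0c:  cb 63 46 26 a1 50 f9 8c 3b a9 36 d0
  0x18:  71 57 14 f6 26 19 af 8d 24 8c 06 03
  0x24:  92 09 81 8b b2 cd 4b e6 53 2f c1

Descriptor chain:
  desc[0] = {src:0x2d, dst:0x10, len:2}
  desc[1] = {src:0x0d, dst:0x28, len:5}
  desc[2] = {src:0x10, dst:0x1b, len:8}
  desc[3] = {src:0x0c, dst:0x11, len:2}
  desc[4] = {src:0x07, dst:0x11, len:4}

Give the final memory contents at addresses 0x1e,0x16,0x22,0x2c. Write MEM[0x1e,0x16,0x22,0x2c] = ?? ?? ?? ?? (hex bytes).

  after D0: wrote 2B at 0x10 = 2fc1
  after D1: wrote 5B at 0x28 = 6346262fc1
  after D2: wrote 8B at 0x1b = 2fc1f98c3ba936d0
  after D3: wrote 2B at 0x11 = cb63
  after D4: wrote 4B at 0x11 = dca2887f
query mem[0x1e]=0x8c, mem[0x16]=0x36, mem[0x22]=0xd0, mem[0x2c]=0xc1

MEM[0x1e,0x16,0x22,0x2c] = 8c 36 d0 c1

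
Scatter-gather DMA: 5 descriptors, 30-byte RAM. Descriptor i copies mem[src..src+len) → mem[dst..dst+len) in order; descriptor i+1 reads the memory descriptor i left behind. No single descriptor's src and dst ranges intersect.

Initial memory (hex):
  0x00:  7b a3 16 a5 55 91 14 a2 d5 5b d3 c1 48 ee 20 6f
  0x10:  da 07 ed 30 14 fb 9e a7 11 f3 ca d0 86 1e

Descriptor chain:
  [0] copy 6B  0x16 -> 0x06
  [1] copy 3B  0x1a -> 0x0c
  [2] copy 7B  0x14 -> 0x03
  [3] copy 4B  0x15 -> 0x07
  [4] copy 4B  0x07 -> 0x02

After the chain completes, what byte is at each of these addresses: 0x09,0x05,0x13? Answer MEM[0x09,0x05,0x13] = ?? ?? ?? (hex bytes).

  after D0: wrote 6B at 0x06 = 9ea711f3cad0
  after D1: wrote 3B at 0x0c = cad086
  after D2: wrote 7B at 0x03 = 14fb9ea711f3ca
  after D3: wrote 4B at 0x07 = fb9ea711
  after D4: wrote 4B at 0x02 = fb9ea711
query mem[0x09]=0xa7, mem[0x05]=0x11, mem[0x13]=0x30

MEM[0x09,0x05,0x13] = a7 11 30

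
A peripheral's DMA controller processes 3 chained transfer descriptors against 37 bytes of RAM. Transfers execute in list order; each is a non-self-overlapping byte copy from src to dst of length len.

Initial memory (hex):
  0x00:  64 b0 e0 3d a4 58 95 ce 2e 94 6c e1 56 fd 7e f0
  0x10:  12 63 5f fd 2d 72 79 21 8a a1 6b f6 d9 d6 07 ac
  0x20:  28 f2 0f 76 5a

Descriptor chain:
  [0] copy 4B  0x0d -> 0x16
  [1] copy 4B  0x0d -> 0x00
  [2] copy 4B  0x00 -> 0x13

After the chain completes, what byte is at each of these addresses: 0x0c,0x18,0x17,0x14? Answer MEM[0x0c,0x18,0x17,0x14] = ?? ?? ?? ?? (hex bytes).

MEM[0x0c,0x18,0x17,0x14] = 56 f0 7e 7e

  after D0: wrote 4B at 0x16 = fd7ef012
  after D1: wrote 4B at 0x00 = fd7ef012
  after D2: wrote 4B at 0x13 = fd7ef012
query mem[0x0c]=0x56, mem[0x18]=0xf0, mem[0x17]=0x7e, mem[0x14]=0x7e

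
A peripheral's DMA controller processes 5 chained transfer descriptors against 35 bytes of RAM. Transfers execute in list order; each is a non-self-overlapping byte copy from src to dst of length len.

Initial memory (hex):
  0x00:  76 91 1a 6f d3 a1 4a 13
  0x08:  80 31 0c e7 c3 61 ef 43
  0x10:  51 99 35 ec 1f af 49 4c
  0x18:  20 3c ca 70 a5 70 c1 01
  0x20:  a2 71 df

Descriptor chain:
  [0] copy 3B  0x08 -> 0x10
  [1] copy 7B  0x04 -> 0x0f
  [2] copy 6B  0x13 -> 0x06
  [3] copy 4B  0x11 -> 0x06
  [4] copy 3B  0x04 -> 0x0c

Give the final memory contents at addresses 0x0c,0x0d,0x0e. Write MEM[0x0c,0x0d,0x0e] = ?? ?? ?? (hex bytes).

[0] 0x08->0x10 len=3 : 80 31 0c
[1] 0x04->0x0f len=7 : d3 a1 4a 13 80 31 0c
[2] 0x13->0x06 len=6 : 80 31 0c 49 4c 20
[3] 0x11->0x06 len=4 : 4a 13 80 31
[4] 0x04->0x0c len=3 : d3 a1 4a
query mem[0x0c]=0xd3, mem[0x0d]=0xa1, mem[0x0e]=0x4a

MEM[0x0c,0x0d,0x0e] = d3 a1 4a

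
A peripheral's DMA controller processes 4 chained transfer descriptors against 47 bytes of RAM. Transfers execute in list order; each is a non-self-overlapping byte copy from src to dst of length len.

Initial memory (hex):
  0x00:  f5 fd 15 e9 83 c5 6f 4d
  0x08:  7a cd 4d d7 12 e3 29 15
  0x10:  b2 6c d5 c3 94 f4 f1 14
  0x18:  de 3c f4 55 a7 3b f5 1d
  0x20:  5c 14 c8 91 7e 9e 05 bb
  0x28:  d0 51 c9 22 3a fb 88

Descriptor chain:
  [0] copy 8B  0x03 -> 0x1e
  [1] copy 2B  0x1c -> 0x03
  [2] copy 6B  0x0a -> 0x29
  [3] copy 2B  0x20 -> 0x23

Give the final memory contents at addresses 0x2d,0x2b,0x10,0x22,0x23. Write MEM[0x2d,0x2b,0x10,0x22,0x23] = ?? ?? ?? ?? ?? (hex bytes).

MEM[0x2d,0x2b,0x10,0x22,0x23] = 29 12 b2 4d c5

[0] 0x03->0x1e len=8 : e9 83 c5 6f 4d 7a cd 4d
[1] 0x1c->0x03 len=2 : a7 3b
[2] 0x0a->0x29 len=6 : 4d d7 12 e3 29 15
[3] 0x20->0x23 len=2 : c5 6f
query mem[0x2d]=0x29, mem[0x2b]=0x12, mem[0x10]=0xb2, mem[0x22]=0x4d, mem[0x23]=0xc5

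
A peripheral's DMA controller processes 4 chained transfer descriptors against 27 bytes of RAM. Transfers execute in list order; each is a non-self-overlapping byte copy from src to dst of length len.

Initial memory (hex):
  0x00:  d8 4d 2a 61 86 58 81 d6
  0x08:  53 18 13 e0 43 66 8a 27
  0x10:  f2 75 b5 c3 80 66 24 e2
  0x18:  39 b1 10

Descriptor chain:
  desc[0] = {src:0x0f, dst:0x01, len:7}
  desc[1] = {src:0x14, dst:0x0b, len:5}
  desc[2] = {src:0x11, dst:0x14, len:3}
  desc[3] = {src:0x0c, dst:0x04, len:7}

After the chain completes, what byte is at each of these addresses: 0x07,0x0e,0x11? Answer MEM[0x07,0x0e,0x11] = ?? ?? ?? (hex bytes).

  after D0: wrote 7B at 0x01 = 27f275b5c38066
  after D1: wrote 5B at 0x0b = 806624e239
  after D2: wrote 3B at 0x14 = 75b5c3
  after D3: wrote 7B at 0x04 = 6624e239f275b5
query mem[0x07]=0x39, mem[0x0e]=0xe2, mem[0x11]=0x75

MEM[0x07,0x0e,0x11] = 39 e2 75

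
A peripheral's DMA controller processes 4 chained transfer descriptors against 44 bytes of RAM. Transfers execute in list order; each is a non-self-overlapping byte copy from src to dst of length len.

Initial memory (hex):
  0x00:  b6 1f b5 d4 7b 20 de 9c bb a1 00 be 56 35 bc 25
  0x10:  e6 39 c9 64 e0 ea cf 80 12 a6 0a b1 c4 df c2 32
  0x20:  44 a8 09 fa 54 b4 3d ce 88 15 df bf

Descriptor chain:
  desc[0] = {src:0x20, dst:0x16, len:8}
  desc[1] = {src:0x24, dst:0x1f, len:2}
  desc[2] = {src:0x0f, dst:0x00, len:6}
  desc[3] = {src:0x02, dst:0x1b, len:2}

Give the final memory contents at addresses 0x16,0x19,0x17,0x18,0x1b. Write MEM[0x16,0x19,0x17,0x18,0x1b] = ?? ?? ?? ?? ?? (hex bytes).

MEM[0x16,0x19,0x17,0x18,0x1b] = 44 fa a8 09 39

[0] 0x20->0x16 len=8 : 44 a8 09 fa 54 b4 3d ce
[1] 0x24->0x1f len=2 : 54 b4
[2] 0x0f->0x00 len=6 : 25 e6 39 c9 64 e0
[3] 0x02->0x1b len=2 : 39 c9
query mem[0x16]=0x44, mem[0x19]=0xfa, mem[0x17]=0xa8, mem[0x18]=0x09, mem[0x1b]=0x39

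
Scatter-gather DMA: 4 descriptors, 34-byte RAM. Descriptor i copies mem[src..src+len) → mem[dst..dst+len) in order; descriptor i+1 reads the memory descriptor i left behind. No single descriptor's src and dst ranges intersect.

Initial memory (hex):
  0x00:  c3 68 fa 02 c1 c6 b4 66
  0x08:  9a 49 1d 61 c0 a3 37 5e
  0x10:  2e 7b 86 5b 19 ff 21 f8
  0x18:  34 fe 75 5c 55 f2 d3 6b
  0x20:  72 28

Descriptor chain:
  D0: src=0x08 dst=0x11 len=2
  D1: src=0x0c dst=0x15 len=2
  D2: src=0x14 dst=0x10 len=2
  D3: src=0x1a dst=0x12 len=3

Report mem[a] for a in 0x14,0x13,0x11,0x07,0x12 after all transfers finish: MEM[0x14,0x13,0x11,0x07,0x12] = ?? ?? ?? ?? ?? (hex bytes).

#0 dst[0x11+2] := {0x9a,0x49}
#1 dst[0x15+2] := {0xc0,0xa3}
#2 dst[0x10+2] := {0x19,0xc0}
#3 dst[0x12+3] := {0x75,0x5c,0x55}
query mem[0x14]=0x55, mem[0x13]=0x5c, mem[0x11]=0xc0, mem[0x07]=0x66, mem[0x12]=0x75

MEM[0x14,0x13,0x11,0x07,0x12] = 55 5c c0 66 75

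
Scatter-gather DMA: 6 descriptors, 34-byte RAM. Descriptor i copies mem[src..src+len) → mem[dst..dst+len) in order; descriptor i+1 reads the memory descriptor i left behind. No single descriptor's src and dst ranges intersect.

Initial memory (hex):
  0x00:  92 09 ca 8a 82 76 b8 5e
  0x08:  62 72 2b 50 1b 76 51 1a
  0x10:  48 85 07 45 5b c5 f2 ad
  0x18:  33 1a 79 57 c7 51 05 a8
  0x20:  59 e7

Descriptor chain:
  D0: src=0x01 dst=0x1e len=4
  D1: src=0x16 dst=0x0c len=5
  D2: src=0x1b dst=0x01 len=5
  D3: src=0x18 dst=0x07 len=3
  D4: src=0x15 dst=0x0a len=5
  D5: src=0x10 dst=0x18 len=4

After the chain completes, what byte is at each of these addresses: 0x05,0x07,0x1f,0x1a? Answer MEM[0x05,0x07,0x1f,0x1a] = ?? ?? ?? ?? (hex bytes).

MEM[0x05,0x07,0x1f,0x1a] = ca 33 ca 07

[0] 0x01->0x1e len=4 : 09 ca 8a 82
[1] 0x16->0x0c len=5 : f2 ad 33 1a 79
[2] 0x1b->0x01 len=5 : 57 c7 51 09 ca
[3] 0x18->0x07 len=3 : 33 1a 79
[4] 0x15->0x0a len=5 : c5 f2 ad 33 1a
[5] 0x10->0x18 len=4 : 79 85 07 45
query mem[0x05]=0xca, mem[0x07]=0x33, mem[0x1f]=0xca, mem[0x1a]=0x07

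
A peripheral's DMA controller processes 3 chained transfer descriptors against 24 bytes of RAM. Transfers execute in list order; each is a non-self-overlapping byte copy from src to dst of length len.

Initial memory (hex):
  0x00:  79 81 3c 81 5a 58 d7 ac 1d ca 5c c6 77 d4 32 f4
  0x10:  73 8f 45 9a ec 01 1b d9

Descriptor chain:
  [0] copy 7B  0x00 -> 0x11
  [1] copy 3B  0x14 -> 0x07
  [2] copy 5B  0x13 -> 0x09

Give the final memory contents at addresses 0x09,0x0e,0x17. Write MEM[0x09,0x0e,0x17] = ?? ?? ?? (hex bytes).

#0 dst[0x11+7] := {0x79,0x81,0x3c,0x81,0x5a,0x58,0xd7}
#1 dst[0x07+3] := {0x81,0x5a,0x58}
#2 dst[0x09+5] := {0x3c,0x81,0x5a,0x58,0xd7}
query mem[0x09]=0x3c, mem[0x0e]=0x32, mem[0x17]=0xd7

MEM[0x09,0x0e,0x17] = 3c 32 d7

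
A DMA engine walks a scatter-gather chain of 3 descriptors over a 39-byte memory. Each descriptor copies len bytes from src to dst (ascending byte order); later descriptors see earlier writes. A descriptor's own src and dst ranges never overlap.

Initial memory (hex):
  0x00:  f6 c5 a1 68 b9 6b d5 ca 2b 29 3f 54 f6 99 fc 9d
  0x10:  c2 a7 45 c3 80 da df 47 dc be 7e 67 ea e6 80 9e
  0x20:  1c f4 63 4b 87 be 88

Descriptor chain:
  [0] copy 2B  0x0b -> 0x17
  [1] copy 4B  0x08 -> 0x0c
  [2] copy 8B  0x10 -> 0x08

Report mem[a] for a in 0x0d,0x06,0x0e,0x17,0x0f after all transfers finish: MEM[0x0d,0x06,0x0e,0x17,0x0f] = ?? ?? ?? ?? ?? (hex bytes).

  after D0: wrote 2B at 0x17 = 54f6
  after D1: wrote 4B at 0x0c = 2b293f54
  after D2: wrote 8B at 0x08 = c2a745c380dadf54
query mem[0x0d]=0xda, mem[0x06]=0xd5, mem[0x0e]=0xdf, mem[0x17]=0x54, mem[0x0f]=0x54

MEM[0x0d,0x06,0x0e,0x17,0x0f] = da d5 df 54 54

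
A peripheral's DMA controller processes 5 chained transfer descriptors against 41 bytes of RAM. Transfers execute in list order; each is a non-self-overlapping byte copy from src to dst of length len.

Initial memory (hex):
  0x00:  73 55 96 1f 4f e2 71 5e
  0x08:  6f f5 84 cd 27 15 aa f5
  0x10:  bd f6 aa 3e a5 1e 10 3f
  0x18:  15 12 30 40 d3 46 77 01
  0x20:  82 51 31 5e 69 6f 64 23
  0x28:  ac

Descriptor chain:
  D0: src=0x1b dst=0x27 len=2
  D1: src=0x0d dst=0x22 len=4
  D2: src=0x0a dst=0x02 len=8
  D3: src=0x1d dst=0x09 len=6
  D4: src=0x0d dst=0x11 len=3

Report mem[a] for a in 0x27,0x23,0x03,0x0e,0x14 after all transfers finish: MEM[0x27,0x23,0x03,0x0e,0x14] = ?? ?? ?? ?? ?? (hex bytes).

D0: mem[0x27..0x28] <- [40 d3]
D1: mem[0x22..0x25] <- [15 aa f5 bd]
D2: mem[0x02..0x09] <- [84 cd 27 15 aa f5 bd f6]
D3: mem[0x09..0x0e] <- [46 77 01 82 51 15]
D4: mem[0x11..0x13] <- [51 15 f5]
query mem[0x27]=0x40, mem[0x23]=0xaa, mem[0x03]=0xcd, mem[0x0e]=0x15, mem[0x14]=0xa5

MEM[0x27,0x23,0x03,0x0e,0x14] = 40 aa cd 15 a5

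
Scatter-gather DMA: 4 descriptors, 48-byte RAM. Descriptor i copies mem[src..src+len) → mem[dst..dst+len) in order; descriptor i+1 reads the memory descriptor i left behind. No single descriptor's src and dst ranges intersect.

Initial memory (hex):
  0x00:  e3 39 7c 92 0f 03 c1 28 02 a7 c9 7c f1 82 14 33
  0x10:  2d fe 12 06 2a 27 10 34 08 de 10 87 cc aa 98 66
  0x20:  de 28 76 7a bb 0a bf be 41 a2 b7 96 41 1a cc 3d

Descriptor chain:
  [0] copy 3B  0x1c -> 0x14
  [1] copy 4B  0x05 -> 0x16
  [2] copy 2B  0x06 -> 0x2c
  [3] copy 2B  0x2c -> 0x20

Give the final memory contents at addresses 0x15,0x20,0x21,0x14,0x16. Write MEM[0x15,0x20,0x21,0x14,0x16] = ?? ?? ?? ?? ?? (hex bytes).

D0: mem[0x14..0x16] <- [cc aa 98]
D1: mem[0x16..0x19] <- [03 c1 28 02]
D2: mem[0x2c..0x2d] <- [c1 28]
D3: mem[0x20..0x21] <- [c1 28]
query mem[0x15]=0xaa, mem[0x20]=0xc1, mem[0x21]=0x28, mem[0x14]=0xcc, mem[0x16]=0x03

MEM[0x15,0x20,0x21,0x14,0x16] = aa c1 28 cc 03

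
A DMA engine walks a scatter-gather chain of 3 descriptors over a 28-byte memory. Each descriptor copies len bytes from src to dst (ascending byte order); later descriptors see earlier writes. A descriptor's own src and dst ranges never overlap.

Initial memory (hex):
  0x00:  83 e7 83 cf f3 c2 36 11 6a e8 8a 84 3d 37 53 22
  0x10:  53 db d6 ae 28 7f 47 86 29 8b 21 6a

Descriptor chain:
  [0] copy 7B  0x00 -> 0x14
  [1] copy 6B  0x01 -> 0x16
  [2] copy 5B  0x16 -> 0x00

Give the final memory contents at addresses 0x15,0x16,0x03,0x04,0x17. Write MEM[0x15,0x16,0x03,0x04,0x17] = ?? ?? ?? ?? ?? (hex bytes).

MEM[0x15,0x16,0x03,0x04,0x17] = e7 e7 f3 c2 83

#0 dst[0x14+7] := {0x83,0xe7,0x83,0xcf,0xf3,0xc2,0x36}
#1 dst[0x16+6] := {0xe7,0x83,0xcf,0xf3,0xc2,0x36}
#2 dst[0x00+5] := {0xe7,0x83,0xcf,0xf3,0xc2}
query mem[0x15]=0xe7, mem[0x16]=0xe7, mem[0x03]=0xf3, mem[0x04]=0xc2, mem[0x17]=0x83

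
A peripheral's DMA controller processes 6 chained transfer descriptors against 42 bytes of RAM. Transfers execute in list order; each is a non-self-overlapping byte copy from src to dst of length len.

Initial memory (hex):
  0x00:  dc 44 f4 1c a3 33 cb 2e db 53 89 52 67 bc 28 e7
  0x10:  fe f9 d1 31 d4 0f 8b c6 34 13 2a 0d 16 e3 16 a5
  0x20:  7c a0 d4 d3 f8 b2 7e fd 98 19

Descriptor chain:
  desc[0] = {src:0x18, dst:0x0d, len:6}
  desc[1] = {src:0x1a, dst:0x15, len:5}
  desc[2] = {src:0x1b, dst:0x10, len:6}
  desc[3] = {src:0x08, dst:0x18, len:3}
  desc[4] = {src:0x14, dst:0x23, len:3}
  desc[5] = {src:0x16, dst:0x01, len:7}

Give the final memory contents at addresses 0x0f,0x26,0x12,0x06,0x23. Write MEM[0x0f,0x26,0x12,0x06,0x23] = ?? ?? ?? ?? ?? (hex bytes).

MEM[0x0f,0x26,0x12,0x06,0x23] = 2a 7e e3 0d a5

#0 dst[0x0d+6] := {0x34,0x13,0x2a,0x0d,0x16,0xe3}
#1 dst[0x15+5] := {0x2a,0x0d,0x16,0xe3,0x16}
#2 dst[0x10+6] := {0x0d,0x16,0xe3,0x16,0xa5,0x7c}
#3 dst[0x18+3] := {0xdb,0x53,0x89}
#4 dst[0x23+3] := {0xa5,0x7c,0x0d}
#5 dst[0x01+7] := {0x0d,0x16,0xdb,0x53,0x89,0x0d,0x16}
query mem[0x0f]=0x2a, mem[0x26]=0x7e, mem[0x12]=0xe3, mem[0x06]=0x0d, mem[0x23]=0xa5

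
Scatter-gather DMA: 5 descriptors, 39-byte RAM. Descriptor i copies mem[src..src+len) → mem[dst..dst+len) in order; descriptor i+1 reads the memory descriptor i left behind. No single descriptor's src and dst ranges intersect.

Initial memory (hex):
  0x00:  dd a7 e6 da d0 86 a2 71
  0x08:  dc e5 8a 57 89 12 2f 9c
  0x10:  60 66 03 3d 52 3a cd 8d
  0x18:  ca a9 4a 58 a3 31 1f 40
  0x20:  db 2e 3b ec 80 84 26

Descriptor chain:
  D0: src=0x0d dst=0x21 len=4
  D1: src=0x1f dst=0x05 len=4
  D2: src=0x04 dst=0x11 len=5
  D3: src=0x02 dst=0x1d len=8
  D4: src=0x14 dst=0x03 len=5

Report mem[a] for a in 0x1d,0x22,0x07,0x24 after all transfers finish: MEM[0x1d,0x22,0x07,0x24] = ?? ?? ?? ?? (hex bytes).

#0 dst[0x21+4] := {0x12,0x2f,0x9c,0x60}
#1 dst[0x05+4] := {0x40,0xdb,0x12,0x2f}
#2 dst[0x11+5] := {0xd0,0x40,0xdb,0x12,0x2f}
#3 dst[0x1d+8] := {0xe6,0xda,0xd0,0x40,0xdb,0x12,0x2f,0xe5}
#4 dst[0x03+5] := {0x12,0x2f,0xcd,0x8d,0xca}
query mem[0x1d]=0xe6, mem[0x22]=0x12, mem[0x07]=0xca, mem[0x24]=0xe5

MEM[0x1d,0x22,0x07,0x24] = e6 12 ca e5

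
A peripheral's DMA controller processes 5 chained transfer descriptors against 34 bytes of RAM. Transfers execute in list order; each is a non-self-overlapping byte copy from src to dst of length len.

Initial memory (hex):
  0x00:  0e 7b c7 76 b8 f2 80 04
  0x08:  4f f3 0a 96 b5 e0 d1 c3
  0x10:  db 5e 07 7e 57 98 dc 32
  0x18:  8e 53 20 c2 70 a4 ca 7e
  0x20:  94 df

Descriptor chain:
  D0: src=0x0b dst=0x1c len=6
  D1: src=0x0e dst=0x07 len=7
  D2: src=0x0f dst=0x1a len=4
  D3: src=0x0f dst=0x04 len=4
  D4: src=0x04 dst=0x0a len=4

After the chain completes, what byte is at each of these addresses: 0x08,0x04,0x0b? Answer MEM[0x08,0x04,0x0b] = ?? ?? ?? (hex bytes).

D0: mem[0x1c..0x21] <- [96 b5 e0 d1 c3 db]
D1: mem[0x07..0x0d] <- [d1 c3 db 5e 07 7e 57]
D2: mem[0x1a..0x1d] <- [c3 db 5e 07]
D3: mem[0x04..0x07] <- [c3 db 5e 07]
D4: mem[0x0a..0x0d] <- [c3 db 5e 07]
query mem[0x08]=0xc3, mem[0x04]=0xc3, mem[0x0b]=0xdb

MEM[0x08,0x04,0x0b] = c3 c3 db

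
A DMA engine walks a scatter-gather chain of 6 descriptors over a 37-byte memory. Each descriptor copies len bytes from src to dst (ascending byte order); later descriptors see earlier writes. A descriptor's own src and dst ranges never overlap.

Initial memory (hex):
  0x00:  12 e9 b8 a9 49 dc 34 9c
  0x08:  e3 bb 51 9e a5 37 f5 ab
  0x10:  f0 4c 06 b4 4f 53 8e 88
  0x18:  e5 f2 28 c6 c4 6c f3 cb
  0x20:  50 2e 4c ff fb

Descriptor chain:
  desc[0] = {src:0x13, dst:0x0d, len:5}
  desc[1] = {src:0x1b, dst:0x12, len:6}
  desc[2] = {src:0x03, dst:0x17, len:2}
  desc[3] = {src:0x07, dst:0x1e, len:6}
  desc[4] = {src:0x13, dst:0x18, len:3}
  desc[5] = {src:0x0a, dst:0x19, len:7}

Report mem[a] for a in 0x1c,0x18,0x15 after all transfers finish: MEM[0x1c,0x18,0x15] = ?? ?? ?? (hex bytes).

D0: mem[0x0d..0x11] <- [b4 4f 53 8e 88]
D1: mem[0x12..0x17] <- [c6 c4 6c f3 cb 50]
D2: mem[0x17..0x18] <- [a9 49]
D3: mem[0x1e..0x23] <- [9c e3 bb 51 9e a5]
D4: mem[0x18..0x1a] <- [c4 6c f3]
D5: mem[0x19..0x1f] <- [51 9e a5 b4 4f 53 8e]
query mem[0x1c]=0xb4, mem[0x18]=0xc4, mem[0x15]=0xf3

MEM[0x1c,0x18,0x15] = b4 c4 f3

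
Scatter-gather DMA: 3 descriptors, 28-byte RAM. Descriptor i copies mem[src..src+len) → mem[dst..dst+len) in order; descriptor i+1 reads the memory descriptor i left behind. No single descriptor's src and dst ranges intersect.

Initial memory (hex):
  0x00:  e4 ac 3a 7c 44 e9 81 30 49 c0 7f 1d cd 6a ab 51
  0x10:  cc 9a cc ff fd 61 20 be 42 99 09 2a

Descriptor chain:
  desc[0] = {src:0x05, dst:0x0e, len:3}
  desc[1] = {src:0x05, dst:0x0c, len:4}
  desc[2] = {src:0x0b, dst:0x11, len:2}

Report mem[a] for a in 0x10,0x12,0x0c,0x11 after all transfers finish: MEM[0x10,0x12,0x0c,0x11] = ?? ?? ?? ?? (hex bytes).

MEM[0x10,0x12,0x0c,0x11] = 30 e9 e9 1d

#0 dst[0x0e+3] := {0xe9,0x81,0x30}
#1 dst[0x0c+4] := {0xe9,0x81,0x30,0x49}
#2 dst[0x11+2] := {0x1d,0xe9}
query mem[0x10]=0x30, mem[0x12]=0xe9, mem[0x0c]=0xe9, mem[0x11]=0x1d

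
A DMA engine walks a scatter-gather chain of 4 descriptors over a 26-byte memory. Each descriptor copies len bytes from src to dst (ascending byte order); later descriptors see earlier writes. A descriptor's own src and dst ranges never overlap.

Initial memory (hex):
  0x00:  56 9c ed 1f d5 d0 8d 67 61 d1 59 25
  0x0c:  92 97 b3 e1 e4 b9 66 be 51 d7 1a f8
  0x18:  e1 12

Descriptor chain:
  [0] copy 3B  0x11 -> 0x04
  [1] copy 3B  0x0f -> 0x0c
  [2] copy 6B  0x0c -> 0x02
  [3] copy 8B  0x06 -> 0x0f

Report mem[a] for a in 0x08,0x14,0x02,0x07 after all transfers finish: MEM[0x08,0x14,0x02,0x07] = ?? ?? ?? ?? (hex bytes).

MEM[0x08,0x14,0x02,0x07] = 61 25 e1 b9

D0: mem[0x04..0x06] <- [b9 66 be]
D1: mem[0x0c..0x0e] <- [e1 e4 b9]
D2: mem[0x02..0x07] <- [e1 e4 b9 e1 e4 b9]
D3: mem[0x0f..0x16] <- [e4 b9 61 d1 59 25 e1 e4]
query mem[0x08]=0x61, mem[0x14]=0x25, mem[0x02]=0xe1, mem[0x07]=0xb9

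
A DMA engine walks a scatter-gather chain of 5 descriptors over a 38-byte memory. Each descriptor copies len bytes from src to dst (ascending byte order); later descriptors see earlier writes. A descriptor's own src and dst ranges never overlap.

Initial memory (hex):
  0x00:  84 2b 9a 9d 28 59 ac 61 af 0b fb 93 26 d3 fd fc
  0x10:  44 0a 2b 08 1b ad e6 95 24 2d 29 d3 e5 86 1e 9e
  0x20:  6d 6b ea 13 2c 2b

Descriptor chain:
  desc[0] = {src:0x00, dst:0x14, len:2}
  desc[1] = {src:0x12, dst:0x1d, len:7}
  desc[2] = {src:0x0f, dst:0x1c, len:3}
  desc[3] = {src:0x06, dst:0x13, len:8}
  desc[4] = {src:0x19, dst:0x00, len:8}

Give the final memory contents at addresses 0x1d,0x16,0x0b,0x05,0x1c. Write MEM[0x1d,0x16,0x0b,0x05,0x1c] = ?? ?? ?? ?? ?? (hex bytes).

#0 dst[0x14+2] := {0x84,0x2b}
#1 dst[0x1d+7] := {0x2b,0x08,0x84,0x2b,0xe6,0x95,0x24}
#2 dst[0x1c+3] := {0xfc,0x44,0x0a}
#3 dst[0x13+8] := {0xac,0x61,0xaf,0x0b,0xfb,0x93,0x26,0xd3}
#4 dst[0x00+8] := {0x26,0xd3,0xd3,0xfc,0x44,0x0a,0x84,0x2b}
query mem[0x1d]=0x44, mem[0x16]=0x0b, mem[0x0b]=0x93, mem[0x05]=0x0a, mem[0x1c]=0xfc

MEM[0x1d,0x16,0x0b,0x05,0x1c] = 44 0b 93 0a fc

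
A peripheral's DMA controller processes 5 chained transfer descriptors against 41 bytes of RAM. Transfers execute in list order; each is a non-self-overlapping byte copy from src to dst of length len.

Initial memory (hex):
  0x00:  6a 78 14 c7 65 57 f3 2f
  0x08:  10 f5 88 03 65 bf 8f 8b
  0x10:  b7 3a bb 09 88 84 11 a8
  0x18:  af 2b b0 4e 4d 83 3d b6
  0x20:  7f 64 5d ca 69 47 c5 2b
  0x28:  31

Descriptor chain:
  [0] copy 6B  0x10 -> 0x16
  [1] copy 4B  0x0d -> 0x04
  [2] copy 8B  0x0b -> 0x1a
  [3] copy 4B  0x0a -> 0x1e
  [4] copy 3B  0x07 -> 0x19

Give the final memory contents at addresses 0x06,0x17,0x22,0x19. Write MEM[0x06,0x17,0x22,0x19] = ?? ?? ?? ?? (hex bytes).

MEM[0x06,0x17,0x22,0x19] = 8b 3a 5d b7

D0: mem[0x16..0x1b] <- [b7 3a bb 09 88 84]
D1: mem[0x04..0x07] <- [bf 8f 8b b7]
D2: mem[0x1a..0x21] <- [03 65 bf 8f 8b b7 3a bb]
D3: mem[0x1e..0x21] <- [88 03 65 bf]
D4: mem[0x19..0x1b] <- [b7 10 f5]
query mem[0x06]=0x8b, mem[0x17]=0x3a, mem[0x22]=0x5d, mem[0x19]=0xb7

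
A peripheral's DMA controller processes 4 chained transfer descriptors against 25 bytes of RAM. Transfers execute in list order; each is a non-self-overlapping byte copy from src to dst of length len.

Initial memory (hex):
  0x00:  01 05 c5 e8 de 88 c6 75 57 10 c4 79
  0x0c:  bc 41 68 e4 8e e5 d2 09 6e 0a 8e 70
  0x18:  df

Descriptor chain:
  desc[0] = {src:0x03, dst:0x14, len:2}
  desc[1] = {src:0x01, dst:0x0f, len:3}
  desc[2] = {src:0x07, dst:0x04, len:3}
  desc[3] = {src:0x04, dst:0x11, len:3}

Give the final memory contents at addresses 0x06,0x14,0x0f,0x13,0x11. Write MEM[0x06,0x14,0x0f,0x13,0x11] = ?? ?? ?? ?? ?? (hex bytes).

[0] 0x03->0x14 len=2 : e8 de
[1] 0x01->0x0f len=3 : 05 c5 e8
[2] 0x07->0x04 len=3 : 75 57 10
[3] 0x04->0x11 len=3 : 75 57 10
query mem[0x06]=0x10, mem[0x14]=0xe8, mem[0x0f]=0x05, mem[0x13]=0x10, mem[0x11]=0x75

MEM[0x06,0x14,0x0f,0x13,0x11] = 10 e8 05 10 75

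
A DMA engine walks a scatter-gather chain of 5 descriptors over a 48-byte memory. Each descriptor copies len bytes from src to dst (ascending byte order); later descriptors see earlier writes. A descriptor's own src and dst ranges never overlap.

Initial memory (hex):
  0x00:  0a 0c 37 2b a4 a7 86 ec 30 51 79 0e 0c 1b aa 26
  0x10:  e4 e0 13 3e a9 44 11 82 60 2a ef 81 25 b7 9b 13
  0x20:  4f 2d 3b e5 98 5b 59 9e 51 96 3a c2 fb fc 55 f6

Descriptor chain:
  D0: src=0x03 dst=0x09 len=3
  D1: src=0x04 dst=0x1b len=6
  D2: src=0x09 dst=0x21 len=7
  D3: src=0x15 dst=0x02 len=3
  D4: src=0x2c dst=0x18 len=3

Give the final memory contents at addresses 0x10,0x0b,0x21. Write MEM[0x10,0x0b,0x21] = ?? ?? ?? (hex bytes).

MEM[0x10,0x0b,0x21] = e4 a7 2b

[0] 0x03->0x09 len=3 : 2b a4 a7
[1] 0x04->0x1b len=6 : a4 a7 86 ec 30 2b
[2] 0x09->0x21 len=7 : 2b a4 a7 0c 1b aa 26
[3] 0x15->0x02 len=3 : 44 11 82
[4] 0x2c->0x18 len=3 : fb fc 55
query mem[0x10]=0xe4, mem[0x0b]=0xa7, mem[0x21]=0x2b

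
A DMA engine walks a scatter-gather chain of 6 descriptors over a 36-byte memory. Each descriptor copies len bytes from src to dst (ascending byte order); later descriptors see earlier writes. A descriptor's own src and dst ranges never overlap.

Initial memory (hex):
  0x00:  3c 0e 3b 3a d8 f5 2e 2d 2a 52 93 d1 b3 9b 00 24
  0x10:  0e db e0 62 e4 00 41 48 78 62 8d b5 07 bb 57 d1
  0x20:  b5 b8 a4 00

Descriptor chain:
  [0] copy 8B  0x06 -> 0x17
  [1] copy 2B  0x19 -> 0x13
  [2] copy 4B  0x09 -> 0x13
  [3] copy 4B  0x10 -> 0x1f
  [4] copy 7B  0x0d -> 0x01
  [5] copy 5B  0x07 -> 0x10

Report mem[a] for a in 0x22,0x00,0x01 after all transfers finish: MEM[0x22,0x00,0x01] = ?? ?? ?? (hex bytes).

#0 dst[0x17+8] := {0x2e,0x2d,0x2a,0x52,0x93,0xd1,0xb3,0x9b}
#1 dst[0x13+2] := {0x2a,0x52}
#2 dst[0x13+4] := {0x52,0x93,0xd1,0xb3}
#3 dst[0x1f+4] := {0x0e,0xdb,0xe0,0x52}
#4 dst[0x01+7] := {0x9b,0x00,0x24,0x0e,0xdb,0xe0,0x52}
#5 dst[0x10+5] := {0x52,0x2a,0x52,0x93,0xd1}
query mem[0x22]=0x52, mem[0x00]=0x3c, mem[0x01]=0x9b

MEM[0x22,0x00,0x01] = 52 3c 9b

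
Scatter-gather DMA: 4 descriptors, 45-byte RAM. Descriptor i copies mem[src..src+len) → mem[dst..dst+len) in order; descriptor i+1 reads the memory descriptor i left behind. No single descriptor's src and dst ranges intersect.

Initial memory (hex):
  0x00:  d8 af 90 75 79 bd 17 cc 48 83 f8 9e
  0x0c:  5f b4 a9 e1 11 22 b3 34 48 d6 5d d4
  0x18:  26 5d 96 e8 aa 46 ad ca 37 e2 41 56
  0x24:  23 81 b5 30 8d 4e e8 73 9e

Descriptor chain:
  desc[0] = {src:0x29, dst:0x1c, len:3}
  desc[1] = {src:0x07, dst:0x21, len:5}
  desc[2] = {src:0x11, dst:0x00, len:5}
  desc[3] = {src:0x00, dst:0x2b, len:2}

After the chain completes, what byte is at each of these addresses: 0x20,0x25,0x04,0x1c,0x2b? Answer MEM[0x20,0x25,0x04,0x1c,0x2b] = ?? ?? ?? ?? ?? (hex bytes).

#0 dst[0x1c+3] := {0x4e,0xe8,0x73}
#1 dst[0x21+5] := {0xcc,0x48,0x83,0xf8,0x9e}
#2 dst[0x00+5] := {0x22,0xb3,0x34,0x48,0xd6}
#3 dst[0x2b+2] := {0x22,0xb3}
query mem[0x20]=0x37, mem[0x25]=0x9e, mem[0x04]=0xd6, mem[0x1c]=0x4e, mem[0x2b]=0x22

MEM[0x20,0x25,0x04,0x1c,0x2b] = 37 9e d6 4e 22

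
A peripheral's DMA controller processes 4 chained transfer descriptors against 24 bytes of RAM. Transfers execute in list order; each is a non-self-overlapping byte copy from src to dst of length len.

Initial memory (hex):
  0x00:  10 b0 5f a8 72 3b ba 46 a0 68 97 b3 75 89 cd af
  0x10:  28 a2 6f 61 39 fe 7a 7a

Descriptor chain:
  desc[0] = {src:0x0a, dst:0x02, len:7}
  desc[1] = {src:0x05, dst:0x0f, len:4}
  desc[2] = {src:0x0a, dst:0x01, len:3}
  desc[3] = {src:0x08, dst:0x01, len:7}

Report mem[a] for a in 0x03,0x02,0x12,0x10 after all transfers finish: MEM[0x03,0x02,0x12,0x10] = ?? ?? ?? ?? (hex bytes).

[0] 0x0a->0x02 len=7 : 97 b3 75 89 cd af 28
[1] 0x05->0x0f len=4 : 89 cd af 28
[2] 0x0a->0x01 len=3 : 97 b3 75
[3] 0x08->0x01 len=7 : 28 68 97 b3 75 89 cd
query mem[0x03]=0x97, mem[0x02]=0x68, mem[0x12]=0x28, mem[0x10]=0xcd

MEM[0x03,0x02,0x12,0x10] = 97 68 28 cd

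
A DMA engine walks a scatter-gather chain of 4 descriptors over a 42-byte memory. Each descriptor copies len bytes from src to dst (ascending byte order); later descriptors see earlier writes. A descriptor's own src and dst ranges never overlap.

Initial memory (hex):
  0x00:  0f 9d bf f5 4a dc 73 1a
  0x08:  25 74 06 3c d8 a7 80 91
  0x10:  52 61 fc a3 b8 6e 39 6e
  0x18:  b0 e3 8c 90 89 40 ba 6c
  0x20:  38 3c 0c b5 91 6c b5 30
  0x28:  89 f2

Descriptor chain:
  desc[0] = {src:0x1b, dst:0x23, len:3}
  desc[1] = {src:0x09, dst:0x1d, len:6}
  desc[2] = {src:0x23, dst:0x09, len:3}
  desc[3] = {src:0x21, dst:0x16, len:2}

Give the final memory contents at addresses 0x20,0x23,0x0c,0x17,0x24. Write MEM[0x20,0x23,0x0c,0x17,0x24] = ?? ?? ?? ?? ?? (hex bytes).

  after D0: wrote 3B at 0x23 = 908940
  after D1: wrote 6B at 0x1d = 74063cd8a780
  after D2: wrote 3B at 0x09 = 908940
  after D3: wrote 2B at 0x16 = a780
query mem[0x20]=0xd8, mem[0x23]=0x90, mem[0x0c]=0xd8, mem[0x17]=0x80, mem[0x24]=0x89

MEM[0x20,0x23,0x0c,0x17,0x24] = d8 90 d8 80 89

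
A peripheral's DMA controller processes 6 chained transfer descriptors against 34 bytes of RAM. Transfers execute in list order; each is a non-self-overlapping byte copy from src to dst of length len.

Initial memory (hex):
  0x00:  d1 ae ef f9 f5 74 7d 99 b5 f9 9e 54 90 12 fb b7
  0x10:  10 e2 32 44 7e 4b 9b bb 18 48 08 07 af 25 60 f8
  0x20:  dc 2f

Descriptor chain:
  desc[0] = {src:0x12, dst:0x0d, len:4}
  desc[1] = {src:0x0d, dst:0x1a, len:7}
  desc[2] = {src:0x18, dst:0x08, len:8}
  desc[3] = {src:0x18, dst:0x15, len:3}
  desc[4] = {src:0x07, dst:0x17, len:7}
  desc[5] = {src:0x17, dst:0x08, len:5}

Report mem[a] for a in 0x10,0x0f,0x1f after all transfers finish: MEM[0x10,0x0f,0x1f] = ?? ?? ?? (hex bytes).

MEM[0x10,0x0f,0x1f] = 4b 32 32

#0 dst[0x0d+4] := {0x32,0x44,0x7e,0x4b}
#1 dst[0x1a+7] := {0x32,0x44,0x7e,0x4b,0xe2,0x32,0x44}
#2 dst[0x08+8] := {0x18,0x48,0x32,0x44,0x7e,0x4b,0xe2,0x32}
#3 dst[0x15+3] := {0x18,0x48,0x32}
#4 dst[0x17+7] := {0x99,0x18,0x48,0x32,0x44,0x7e,0x4b}
#5 dst[0x08+5] := {0x99,0x18,0x48,0x32,0x44}
query mem[0x10]=0x4b, mem[0x0f]=0x32, mem[0x1f]=0x32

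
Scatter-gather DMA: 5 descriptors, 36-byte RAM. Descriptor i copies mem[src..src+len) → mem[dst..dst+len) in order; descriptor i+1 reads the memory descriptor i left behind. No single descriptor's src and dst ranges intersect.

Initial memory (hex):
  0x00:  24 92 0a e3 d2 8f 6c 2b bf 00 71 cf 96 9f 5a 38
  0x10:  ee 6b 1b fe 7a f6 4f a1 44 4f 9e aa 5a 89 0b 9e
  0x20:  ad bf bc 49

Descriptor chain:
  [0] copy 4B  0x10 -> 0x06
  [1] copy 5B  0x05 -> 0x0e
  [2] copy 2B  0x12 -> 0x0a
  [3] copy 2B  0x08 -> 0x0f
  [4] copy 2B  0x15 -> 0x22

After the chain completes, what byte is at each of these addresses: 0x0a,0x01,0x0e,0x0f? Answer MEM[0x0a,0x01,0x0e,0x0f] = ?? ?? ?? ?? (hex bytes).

MEM[0x0a,0x01,0x0e,0x0f] = fe 92 8f 1b

D0: mem[0x06..0x09] <- [ee 6b 1b fe]
D1: mem[0x0e..0x12] <- [8f ee 6b 1b fe]
D2: mem[0x0a..0x0b] <- [fe fe]
D3: mem[0x0f..0x10] <- [1b fe]
D4: mem[0x22..0x23] <- [f6 4f]
query mem[0x0a]=0xfe, mem[0x01]=0x92, mem[0x0e]=0x8f, mem[0x0f]=0x1b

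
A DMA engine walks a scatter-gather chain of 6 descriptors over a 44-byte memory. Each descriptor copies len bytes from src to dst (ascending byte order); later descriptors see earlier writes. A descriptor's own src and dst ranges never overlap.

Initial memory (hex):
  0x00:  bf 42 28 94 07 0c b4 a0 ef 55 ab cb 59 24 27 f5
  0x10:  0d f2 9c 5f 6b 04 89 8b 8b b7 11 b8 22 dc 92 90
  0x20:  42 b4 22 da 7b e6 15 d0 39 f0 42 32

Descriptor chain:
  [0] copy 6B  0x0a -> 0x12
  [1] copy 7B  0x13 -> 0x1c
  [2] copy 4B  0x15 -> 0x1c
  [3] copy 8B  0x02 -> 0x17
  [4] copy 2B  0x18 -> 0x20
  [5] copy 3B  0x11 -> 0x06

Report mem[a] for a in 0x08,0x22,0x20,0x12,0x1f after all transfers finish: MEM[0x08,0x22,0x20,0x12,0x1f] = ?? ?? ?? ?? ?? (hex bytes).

[0] 0x0a->0x12 len=6 : ab cb 59 24 27 f5
[1] 0x13->0x1c len=7 : cb 59 24 27 f5 8b b7
[2] 0x15->0x1c len=4 : 24 27 f5 8b
[3] 0x02->0x17 len=8 : 28 94 07 0c b4 a0 ef 55
[4] 0x18->0x20 len=2 : 94 07
[5] 0x11->0x06 len=3 : f2 ab cb
query mem[0x08]=0xcb, mem[0x22]=0xb7, mem[0x20]=0x94, mem[0x12]=0xab, mem[0x1f]=0x8b

MEM[0x08,0x22,0x20,0x12,0x1f] = cb b7 94 ab 8b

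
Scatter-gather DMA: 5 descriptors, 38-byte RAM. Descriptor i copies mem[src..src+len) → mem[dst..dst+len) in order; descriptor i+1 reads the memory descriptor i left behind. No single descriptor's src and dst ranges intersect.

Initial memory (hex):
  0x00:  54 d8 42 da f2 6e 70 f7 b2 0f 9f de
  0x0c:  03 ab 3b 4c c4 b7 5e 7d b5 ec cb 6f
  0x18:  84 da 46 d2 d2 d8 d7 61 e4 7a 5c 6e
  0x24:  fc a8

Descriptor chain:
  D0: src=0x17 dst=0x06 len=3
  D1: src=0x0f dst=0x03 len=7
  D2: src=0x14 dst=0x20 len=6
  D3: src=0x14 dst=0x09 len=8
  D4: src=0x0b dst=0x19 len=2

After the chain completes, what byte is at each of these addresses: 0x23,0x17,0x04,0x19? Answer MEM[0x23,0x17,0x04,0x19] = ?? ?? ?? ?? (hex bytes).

#0 dst[0x06+3] := {0x6f,0x84,0xda}
#1 dst[0x03+7] := {0x4c,0xc4,0xb7,0x5e,0x7d,0xb5,0xec}
#2 dst[0x20+6] := {0xb5,0xec,0xcb,0x6f,0x84,0xda}
#3 dst[0x09+8] := {0xb5,0xec,0xcb,0x6f,0x84,0xda,0x46,0xd2}
#4 dst[0x19+2] := {0xcb,0x6f}
query mem[0x23]=0x6f, mem[0x17]=0x6f, mem[0x04]=0xc4, mem[0x19]=0xcb

MEM[0x23,0x17,0x04,0x19] = 6f 6f c4 cb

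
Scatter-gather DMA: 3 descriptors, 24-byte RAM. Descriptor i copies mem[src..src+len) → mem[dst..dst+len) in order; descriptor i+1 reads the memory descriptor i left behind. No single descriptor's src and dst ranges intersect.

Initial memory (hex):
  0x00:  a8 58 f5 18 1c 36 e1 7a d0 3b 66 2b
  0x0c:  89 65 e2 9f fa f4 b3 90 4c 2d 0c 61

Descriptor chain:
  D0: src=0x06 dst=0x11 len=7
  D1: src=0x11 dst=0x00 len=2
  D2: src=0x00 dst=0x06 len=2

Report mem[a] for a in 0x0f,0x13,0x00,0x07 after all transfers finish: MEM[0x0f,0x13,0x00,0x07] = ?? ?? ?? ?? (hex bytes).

D0: mem[0x11..0x17] <- [e1 7a d0 3b 66 2b 89]
D1: mem[0x00..0x01] <- [e1 7a]
D2: mem[0x06..0x07] <- [e1 7a]
query mem[0x0f]=0x9f, mem[0x13]=0xd0, mem[0x00]=0xe1, mem[0x07]=0x7a

MEM[0x0f,0x13,0x00,0x07] = 9f d0 e1 7a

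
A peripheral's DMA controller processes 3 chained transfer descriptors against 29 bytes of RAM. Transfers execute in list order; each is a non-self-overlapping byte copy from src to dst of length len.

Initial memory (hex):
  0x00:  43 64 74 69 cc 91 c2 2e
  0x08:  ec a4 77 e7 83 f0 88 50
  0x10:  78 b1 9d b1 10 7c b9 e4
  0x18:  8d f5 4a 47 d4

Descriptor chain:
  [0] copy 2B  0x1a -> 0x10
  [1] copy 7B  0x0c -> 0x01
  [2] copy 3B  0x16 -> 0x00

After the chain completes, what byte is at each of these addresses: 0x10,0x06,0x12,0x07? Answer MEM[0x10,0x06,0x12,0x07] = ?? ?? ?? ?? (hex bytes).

MEM[0x10,0x06,0x12,0x07] = 4a 47 9d 9d

[0] 0x1a->0x10 len=2 : 4a 47
[1] 0x0c->0x01 len=7 : 83 f0 88 50 4a 47 9d
[2] 0x16->0x00 len=3 : b9 e4 8d
query mem[0x10]=0x4a, mem[0x06]=0x47, mem[0x12]=0x9d, mem[0x07]=0x9d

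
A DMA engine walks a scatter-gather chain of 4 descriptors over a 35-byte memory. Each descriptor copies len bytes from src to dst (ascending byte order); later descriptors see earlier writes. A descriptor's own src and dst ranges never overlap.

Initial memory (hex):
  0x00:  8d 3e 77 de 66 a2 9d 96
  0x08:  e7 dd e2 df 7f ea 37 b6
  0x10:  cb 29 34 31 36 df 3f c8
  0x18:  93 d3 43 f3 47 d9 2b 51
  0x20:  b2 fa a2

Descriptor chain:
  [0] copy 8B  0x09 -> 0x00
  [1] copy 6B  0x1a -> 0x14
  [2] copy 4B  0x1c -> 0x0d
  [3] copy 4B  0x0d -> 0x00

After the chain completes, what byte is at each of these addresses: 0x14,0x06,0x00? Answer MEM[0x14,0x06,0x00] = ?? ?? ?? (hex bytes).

MEM[0x14,0x06,0x00] = 43 b6 47

#0 dst[0x00+8] := {0xdd,0xe2,0xdf,0x7f,0xea,0x37,0xb6,0xcb}
#1 dst[0x14+6] := {0x43,0xf3,0x47,0xd9,0x2b,0x51}
#2 dst[0x0d+4] := {0x47,0xd9,0x2b,0x51}
#3 dst[0x00+4] := {0x47,0xd9,0x2b,0x51}
query mem[0x14]=0x43, mem[0x06]=0xb6, mem[0x00]=0x47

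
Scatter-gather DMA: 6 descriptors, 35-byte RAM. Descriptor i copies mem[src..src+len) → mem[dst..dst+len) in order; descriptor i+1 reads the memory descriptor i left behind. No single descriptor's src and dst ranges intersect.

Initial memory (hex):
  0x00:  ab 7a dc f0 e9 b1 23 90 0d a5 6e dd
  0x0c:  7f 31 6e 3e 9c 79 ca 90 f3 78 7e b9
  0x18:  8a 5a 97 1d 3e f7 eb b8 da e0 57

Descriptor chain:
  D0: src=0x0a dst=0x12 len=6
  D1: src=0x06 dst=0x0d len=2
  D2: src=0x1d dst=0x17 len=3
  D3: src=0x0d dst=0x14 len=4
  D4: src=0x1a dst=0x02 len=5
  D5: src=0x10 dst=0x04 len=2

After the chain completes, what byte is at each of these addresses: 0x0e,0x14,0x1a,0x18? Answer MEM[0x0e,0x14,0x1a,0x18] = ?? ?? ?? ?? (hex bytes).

MEM[0x0e,0x14,0x1a,0x18] = 90 23 97 eb

D0: mem[0x12..0x17] <- [6e dd 7f 31 6e 3e]
D1: mem[0x0d..0x0e] <- [23 90]
D2: mem[0x17..0x19] <- [f7 eb b8]
D3: mem[0x14..0x17] <- [23 90 3e 9c]
D4: mem[0x02..0x06] <- [97 1d 3e f7 eb]
D5: mem[0x04..0x05] <- [9c 79]
query mem[0x0e]=0x90, mem[0x14]=0x23, mem[0x1a]=0x97, mem[0x18]=0xeb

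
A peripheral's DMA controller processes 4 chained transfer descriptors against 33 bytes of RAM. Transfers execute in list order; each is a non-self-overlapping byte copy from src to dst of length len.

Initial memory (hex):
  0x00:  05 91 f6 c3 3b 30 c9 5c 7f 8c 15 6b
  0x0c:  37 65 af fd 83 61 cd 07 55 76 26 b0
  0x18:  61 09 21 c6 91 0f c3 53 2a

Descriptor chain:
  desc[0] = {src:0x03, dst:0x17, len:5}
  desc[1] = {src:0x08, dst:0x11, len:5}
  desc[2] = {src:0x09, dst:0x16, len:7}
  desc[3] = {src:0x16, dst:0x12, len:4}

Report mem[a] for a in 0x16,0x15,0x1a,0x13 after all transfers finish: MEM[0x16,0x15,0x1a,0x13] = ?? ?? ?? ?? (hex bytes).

MEM[0x16,0x15,0x1a,0x13] = 8c 37 65 15

D0: mem[0x17..0x1b] <- [c3 3b 30 c9 5c]
D1: mem[0x11..0x15] <- [7f 8c 15 6b 37]
D2: mem[0x16..0x1c] <- [8c 15 6b 37 65 af fd]
D3: mem[0x12..0x15] <- [8c 15 6b 37]
query mem[0x16]=0x8c, mem[0x15]=0x37, mem[0x1a]=0x65, mem[0x13]=0x15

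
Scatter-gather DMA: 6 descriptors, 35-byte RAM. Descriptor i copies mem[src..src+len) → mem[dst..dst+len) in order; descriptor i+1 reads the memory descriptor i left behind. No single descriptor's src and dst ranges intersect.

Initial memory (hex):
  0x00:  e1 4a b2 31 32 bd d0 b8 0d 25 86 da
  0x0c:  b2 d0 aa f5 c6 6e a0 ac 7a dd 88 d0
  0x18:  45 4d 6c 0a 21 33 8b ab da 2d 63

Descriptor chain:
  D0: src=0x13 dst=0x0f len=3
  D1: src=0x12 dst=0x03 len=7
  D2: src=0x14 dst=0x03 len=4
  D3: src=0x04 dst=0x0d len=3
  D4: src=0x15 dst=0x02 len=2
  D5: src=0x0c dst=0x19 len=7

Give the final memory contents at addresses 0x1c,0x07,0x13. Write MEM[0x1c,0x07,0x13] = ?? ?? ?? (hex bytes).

MEM[0x1c,0x07,0x13] = d0 88 ac

  after D0: wrote 3B at 0x0f = ac7add
  after D1: wrote 7B at 0x03 = a0ac7add88d045
  after D2: wrote 4B at 0x03 = 7add88d0
  after D3: wrote 3B at 0x0d = dd88d0
  after D4: wrote 2B at 0x02 = dd88
  after D5: wrote 7B at 0x19 = b2dd88d07adda0
query mem[0x1c]=0xd0, mem[0x07]=0x88, mem[0x13]=0xac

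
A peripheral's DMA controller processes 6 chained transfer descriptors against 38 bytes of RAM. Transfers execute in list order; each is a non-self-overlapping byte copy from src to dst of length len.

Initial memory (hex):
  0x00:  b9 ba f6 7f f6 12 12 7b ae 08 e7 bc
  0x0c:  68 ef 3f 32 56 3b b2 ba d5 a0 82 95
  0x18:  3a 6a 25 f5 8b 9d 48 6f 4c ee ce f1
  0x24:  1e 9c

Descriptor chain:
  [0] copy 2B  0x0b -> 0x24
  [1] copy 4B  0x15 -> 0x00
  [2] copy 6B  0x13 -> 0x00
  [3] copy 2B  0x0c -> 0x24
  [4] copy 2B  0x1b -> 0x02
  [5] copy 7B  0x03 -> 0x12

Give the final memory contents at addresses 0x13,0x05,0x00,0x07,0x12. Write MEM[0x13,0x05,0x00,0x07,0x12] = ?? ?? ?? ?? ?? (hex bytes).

D0: mem[0x24..0x25] <- [bc 68]
D1: mem[0x00..0x03] <- [a0 82 95 3a]
D2: mem[0x00..0x05] <- [ba d5 a0 82 95 3a]
D3: mem[0x24..0x25] <- [68 ef]
D4: mem[0x02..0x03] <- [f5 8b]
D5: mem[0x12..0x18] <- [8b 95 3a 12 7b ae 08]
query mem[0x13]=0x95, mem[0x05]=0x3a, mem[0x00]=0xba, mem[0x07]=0x7b, mem[0x12]=0x8b

MEM[0x13,0x05,0x00,0x07,0x12] = 95 3a ba 7b 8b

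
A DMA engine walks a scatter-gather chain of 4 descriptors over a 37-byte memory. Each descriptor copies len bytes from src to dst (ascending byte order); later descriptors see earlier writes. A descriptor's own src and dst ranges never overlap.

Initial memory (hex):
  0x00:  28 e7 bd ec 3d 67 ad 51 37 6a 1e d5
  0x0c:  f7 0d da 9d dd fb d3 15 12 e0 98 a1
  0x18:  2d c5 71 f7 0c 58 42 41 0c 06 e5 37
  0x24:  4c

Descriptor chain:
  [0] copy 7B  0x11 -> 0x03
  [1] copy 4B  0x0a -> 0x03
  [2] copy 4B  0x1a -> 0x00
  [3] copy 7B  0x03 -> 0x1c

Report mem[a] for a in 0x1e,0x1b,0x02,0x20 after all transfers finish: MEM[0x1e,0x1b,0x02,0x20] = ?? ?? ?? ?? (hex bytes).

MEM[0x1e,0x1b,0x02,0x20] = f7 f7 0c e0

#0 dst[0x03+7] := {0xfb,0xd3,0x15,0x12,0xe0,0x98,0xa1}
#1 dst[0x03+4] := {0x1e,0xd5,0xf7,0x0d}
#2 dst[0x00+4] := {0x71,0xf7,0x0c,0x58}
#3 dst[0x1c+7] := {0x58,0xd5,0xf7,0x0d,0xe0,0x98,0xa1}
query mem[0x1e]=0xf7, mem[0x1b]=0xf7, mem[0x02]=0x0c, mem[0x20]=0xe0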